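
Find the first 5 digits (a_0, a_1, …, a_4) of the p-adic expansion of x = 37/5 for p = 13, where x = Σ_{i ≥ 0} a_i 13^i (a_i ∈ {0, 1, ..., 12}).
(a_0, …, a_4) = (10, 5, 10, 7, 2)

v_13(37/5) = 0 (numerator and denominator both coprime to 13), so x ∈ ℤ_13^×. Compute digits iteratively via a_i = x_i mod 13, x_{i+1} = (x_i − a_i)/13, with x_0 = x:
  x_0 = 37/5;  a_0 = 10;  x_1 = (x_0 − 10)/13 = -1/5
  x_1 = -1/5;  a_1 = 5;  x_2 = (x_1 − 5)/13 = -2/5
  x_2 = -2/5;  a_2 = 10;  x_3 = (x_2 − 10)/13 = -4/5
  x_3 = -4/5;  a_3 = 7;  x_4 = (x_3 − 7)/13 = -3/5
  x_4 = -3/5;  a_4 = 2;  x_5 = (x_4 − 2)/13 = -1/5
Digits: (10, 5, 10, 7, 2).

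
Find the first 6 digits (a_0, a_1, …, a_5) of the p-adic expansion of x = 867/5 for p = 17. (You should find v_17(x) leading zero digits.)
(a_0, …, a_5) = (0, 0, 4, 10, 13, 6)

v_17(867/5) = 2, so a_0 = ... = a_1 = 0. Factor out: x = 17^2 · u with u = 3/5 a unit in ℤ_17. Expand u iteratively via a_{v+i} = u_i mod 17, u_{i+1} = (u_i − a_{v+i})/17:
  u_0 = 3/5;  a_2 = 4;  u_1 = (u_0 − 4)/17 = -1/5
  u_1 = -1/5;  a_3 = 10;  u_2 = (u_1 − 10)/17 = -3/5
  u_2 = -3/5;  a_4 = 13;  u_3 = (u_2 − 13)/17 = -4/5
  u_3 = -4/5;  a_5 = 6;  u_4 = (u_3 − 6)/17 = -2/5
Digits: (0, 0, 4, 10, 13, 6).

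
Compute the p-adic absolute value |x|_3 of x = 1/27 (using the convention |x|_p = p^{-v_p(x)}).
|1/27|_3 = 27

Step 1 — compute v_3(x) by factoring powers of 3 out of the numerator and denominator: v_3(1/27) = -3. Step 2 — apply |x|_p = p^{-v_p(x)} = 3^{3} = 27.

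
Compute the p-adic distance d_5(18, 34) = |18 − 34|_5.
d_5(18, 34) = 1

Step 1 — x − y = 18 − 34 = -16. Step 2 — v_5(-16) = 0 (factor: -16 = −(5^0 · 16); the sign does not affect v_p). Step 3 — |x − y|_5 = 5^{0} = 1.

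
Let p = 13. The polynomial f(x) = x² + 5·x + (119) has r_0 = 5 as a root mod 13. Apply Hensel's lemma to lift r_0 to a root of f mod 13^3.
r_2 = 1019 (mod 2197)

Hensel: r_{i+1} = r_i − f(r_i)·(f′(r_i))^{-1} mod 13^{i+2}, f′(x) = 2x + 5. Iterate:
  r_0 = 5 (mod 13)
  r_1 = 5 (mod 169)
  r_2 = 1019 (mod 2197)
Final: r = 1019 satisfies f(r) ≡ 0 mod 13^3.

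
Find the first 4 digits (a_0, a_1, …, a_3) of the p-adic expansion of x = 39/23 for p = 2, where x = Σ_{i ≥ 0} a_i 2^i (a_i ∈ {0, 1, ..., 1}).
(a_0, …, a_3) = (1, 0, 0, 0)

v_2(39/23) = 0 (numerator and denominator both coprime to 2), so x ∈ ℤ_2^×. Compute digits iteratively via a_i = x_i mod 2, x_{i+1} = (x_i − a_i)/2, with x_0 = x:
  x_0 = 39/23;  a_0 = 1;  x_1 = (x_0 − 1)/2 = 8/23
  x_1 = 8/23;  a_1 = 0;  x_2 = (x_1 − 0)/2 = 4/23
  x_2 = 4/23;  a_2 = 0;  x_3 = (x_2 − 0)/2 = 2/23
  x_3 = 2/23;  a_3 = 0;  x_4 = (x_3 − 0)/2 = 1/23
Digits: (1, 0, 0, 0).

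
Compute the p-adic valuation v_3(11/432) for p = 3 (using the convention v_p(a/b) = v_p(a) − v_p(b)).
v_3(11/432) = -3

Factor powers of 3 from the numerator and denominator of the reduced fraction: 11 = 3^0 · 11 and 432 = 3^3 · 16. Apply v_p(a/b) = v_p(a) − v_p(b): v_3(11/432) = 0 − 3 = -3.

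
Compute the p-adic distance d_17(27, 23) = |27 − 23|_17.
d_17(27, 23) = 1

Step 1 — x − y = 27 − 23 = 4. Step 2 — v_17(4) = 0 (factor: 4 = (17^0 · 4); the sign does not affect v_p). Step 3 — |x − y|_17 = 17^{0} = 1.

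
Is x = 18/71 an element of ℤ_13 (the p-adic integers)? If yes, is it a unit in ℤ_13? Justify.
x ∈ ℤ_13^× (unit); v_13(x) = 0

ℤ_13 = {x ∈ ℚ_13 : v_13(x) ≥ 0} and ℤ_13^× = {x ∈ ℤ_13 : v_13(x) = 0}. Here v_13(18/71) = v_13(num) − v_13(den) = 0; compare against these criteria.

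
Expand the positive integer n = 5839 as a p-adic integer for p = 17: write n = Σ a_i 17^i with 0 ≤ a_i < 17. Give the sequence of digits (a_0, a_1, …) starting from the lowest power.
(a_0, a_1, …) = (8, 3, 3, 1)

Repeated division by 17 gives the digits low-to-high: 5839 = 8 + 3·17^1 + 3·17^2 + 1·17^3. Digit sequence: (8, 3, 3, 1).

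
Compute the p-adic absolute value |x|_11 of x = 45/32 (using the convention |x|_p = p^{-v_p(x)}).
|45/32|_11 = 1

Step 1 — compute v_11(x) by factoring powers of 11 out of the numerator and denominator: v_11(45/32) = 0. Step 2 — apply |x|_p = p^{-v_p(x)} = 11^{0} = 1.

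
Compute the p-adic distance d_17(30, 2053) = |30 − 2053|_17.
d_17(30, 2053) = 1/289

Step 1 — x − y = 30 − 2053 = -2023. Step 2 — v_17(-2023) = 2 (factor: -2023 = −(17^2 · 7); the sign does not affect v_p). Step 3 — |x − y|_17 = 17^{-2} = 1/289.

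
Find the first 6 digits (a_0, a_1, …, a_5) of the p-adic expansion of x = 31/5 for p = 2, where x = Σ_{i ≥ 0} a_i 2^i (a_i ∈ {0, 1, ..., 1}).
(a_0, …, a_5) = (1, 1, 0, 0, 1, 0)

v_2(31/5) = 0 (numerator and denominator both coprime to 2), so x ∈ ℤ_2^×. Compute digits iteratively via a_i = x_i mod 2, x_{i+1} = (x_i − a_i)/2, with x_0 = x:
  x_0 = 31/5;  a_0 = 1;  x_1 = (x_0 − 1)/2 = 13/5
  x_1 = 13/5;  a_1 = 1;  x_2 = (x_1 − 1)/2 = 4/5
  x_2 = 4/5;  a_2 = 0;  x_3 = (x_2 − 0)/2 = 2/5
  x_3 = 2/5;  a_3 = 0;  x_4 = (x_3 − 0)/2 = 1/5
  x_4 = 1/5;  a_4 = 1;  x_5 = (x_4 − 1)/2 = -2/5
  x_5 = -2/5;  a_5 = 0;  x_6 = (x_5 − 0)/2 = -1/5
Digits: (1, 1, 0, 0, 1, 0).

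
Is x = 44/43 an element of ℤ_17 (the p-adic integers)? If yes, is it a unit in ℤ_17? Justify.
x ∈ ℤ_17^× (unit); v_17(x) = 0

ℤ_17 = {x ∈ ℚ_17 : v_17(x) ≥ 0} and ℤ_17^× = {x ∈ ℤ_17 : v_17(x) = 0}. Here v_17(44/43) = v_17(num) − v_17(den) = 0; compare against these criteria.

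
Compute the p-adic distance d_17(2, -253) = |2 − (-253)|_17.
d_17(2, -253) = 1/17

Step 1 — x − y = 2 − (-253) = 255. Step 2 — v_17(255) = 1 (factor: 255 = (17^1 · 15); the sign does not affect v_p). Step 3 — |x − y|_17 = 17^{-1} = 1/17.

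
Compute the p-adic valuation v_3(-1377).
v_3(-1377) = 4

v_3(n) is the largest exponent k such that 3^k divides n. Factor out: -1377 = -3^4 · 17. (Sign doesn't affect v_p.) So v_3(-1377) = 4.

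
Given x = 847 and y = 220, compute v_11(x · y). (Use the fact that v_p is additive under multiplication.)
v_11(186340) = 3

v_p(x) = 2 (factor: 847 = 11^2 · 7); v_p(y) = 1 (factor: 220 = 11^1 · 20). Additivity: v_p(xy) = v_p(x) + v_p(y) = 2 + 1 = 3. (Direct check: xy = 186340 = 11^3 · (140).)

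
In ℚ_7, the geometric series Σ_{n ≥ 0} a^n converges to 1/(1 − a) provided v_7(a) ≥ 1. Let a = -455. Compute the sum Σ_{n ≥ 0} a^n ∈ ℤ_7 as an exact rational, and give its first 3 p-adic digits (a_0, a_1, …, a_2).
Σ a^n = 1/(1 − a) = 1/456;  first 3 digits = (1, 5, 1)

v_7(a) = 1 ≥ 1, so the series converges in ℤ_7 to 1/(1 − a) = 1/(1 − (-455)) = 1/456. Expand this rational in ℤ_7: compute digits iteratively via d_i = x_i mod 7, x_{i+1} = (x_i − d_i)/7. The first 3 digits are (1, 5, 1).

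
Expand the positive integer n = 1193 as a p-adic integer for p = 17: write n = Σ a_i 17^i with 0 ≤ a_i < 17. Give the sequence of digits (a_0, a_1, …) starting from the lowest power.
(a_0, a_1, …) = (3, 2, 4)

Repeated division by 17 gives the digits low-to-high: 1193 = 3 + 2·17^1 + 4·17^2. Digit sequence: (3, 2, 4).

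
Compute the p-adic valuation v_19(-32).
v_19(-32) = 0

v_19(n) is the largest exponent k such that 19^k divides n. Factor out: -32 = -19^0 · 32. (Sign doesn't affect v_p.) So v_19(-32) = 0.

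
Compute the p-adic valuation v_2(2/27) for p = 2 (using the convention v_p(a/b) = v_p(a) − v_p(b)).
v_2(2/27) = 1

Factor powers of 2 from the numerator and denominator of the reduced fraction: 2 = 2^1 · 1 and 27 = 2^0 · 27. Apply v_p(a/b) = v_p(a) − v_p(b): v_2(2/27) = 1 − 0 = 1.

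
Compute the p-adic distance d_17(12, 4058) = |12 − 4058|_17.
d_17(12, 4058) = 1/289

Step 1 — x − y = 12 − 4058 = -4046. Step 2 — v_17(-4046) = 2 (factor: -4046 = −(17^2 · 14); the sign does not affect v_p). Step 3 — |x − y|_17 = 17^{-2} = 1/289.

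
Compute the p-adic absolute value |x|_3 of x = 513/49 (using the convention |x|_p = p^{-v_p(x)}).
|513/49|_3 = 1/27

Step 1 — compute v_3(x) by factoring powers of 3 out of the numerator and denominator: v_3(513/49) = 3. Step 2 — apply |x|_p = p^{-v_p(x)} = 3^{-3} = 1/27.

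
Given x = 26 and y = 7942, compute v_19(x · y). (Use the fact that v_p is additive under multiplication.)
v_19(206492) = 2

v_p(x) = 0 (factor: 26 = 19^0 · 26); v_p(y) = 2 (factor: 7942 = 19^2 · 22). Additivity: v_p(xy) = v_p(x) + v_p(y) = 0 + 2 = 2. (Direct check: xy = 206492 = 19^2 · (572).)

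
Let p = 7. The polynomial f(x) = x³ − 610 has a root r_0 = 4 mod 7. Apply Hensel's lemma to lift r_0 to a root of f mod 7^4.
r_3 = 732 (mod 2401)

Hensel: r_{i+1} = r_i − f(r_i)/f′(r_i) mod 7^{i+2}, where f′(x) = 3x². Iterate:
  r_0 = 4 (mod 7)
  r_1 = 46 (mod 49)
  r_2 = 46 (mod 343)
  r_3 = 732 (mod 2401)
Final: r = 732 with f(r) ≡ 0 mod 7^4.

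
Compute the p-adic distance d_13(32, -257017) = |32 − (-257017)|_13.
d_13(32, -257017) = 1/28561

Step 1 — x − y = 32 − (-257017) = 257049. Step 2 — v_13(257049) = 4 (factor: 257049 = (13^4 · 9); the sign does not affect v_p). Step 3 — |x − y|_13 = 13^{-4} = 1/28561.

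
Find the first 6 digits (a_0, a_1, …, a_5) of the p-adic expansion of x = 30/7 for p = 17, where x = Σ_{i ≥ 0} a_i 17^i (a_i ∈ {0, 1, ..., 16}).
(a_0, …, a_5) = (14, 14, 4, 7, 2, 12)

v_17(30/7) = 0 (numerator and denominator both coprime to 17), so x ∈ ℤ_17^×. Compute digits iteratively via a_i = x_i mod 17, x_{i+1} = (x_i − a_i)/17, with x_0 = x:
  x_0 = 30/7;  a_0 = 14;  x_1 = (x_0 − 14)/17 = -4/7
  x_1 = -4/7;  a_1 = 14;  x_2 = (x_1 − 14)/17 = -6/7
  x_2 = -6/7;  a_2 = 4;  x_3 = (x_2 − 4)/17 = -2/7
  x_3 = -2/7;  a_3 = 7;  x_4 = (x_3 − 7)/17 = -3/7
  x_4 = -3/7;  a_4 = 2;  x_5 = (x_4 − 2)/17 = -1/7
  x_5 = -1/7;  a_5 = 12;  x_6 = (x_5 − 12)/17 = -5/7
Digits: (14, 14, 4, 7, 2, 12).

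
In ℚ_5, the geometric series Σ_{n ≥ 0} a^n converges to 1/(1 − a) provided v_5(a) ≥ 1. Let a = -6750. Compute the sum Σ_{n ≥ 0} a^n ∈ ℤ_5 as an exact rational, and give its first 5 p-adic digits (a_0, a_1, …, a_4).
Σ a^n = 1/(1 − a) = 1/6751;  first 5 digits = (1, 0, 0, 1, 4)

v_5(a) = 3 ≥ 1, so the series converges in ℤ_5 to 1/(1 − a) = 1/(1 − (-6750)) = 1/6751. Expand this rational in ℤ_5: compute digits iteratively via d_i = x_i mod 5, x_{i+1} = (x_i − d_i)/5. The first 5 digits are (1, 0, 0, 1, 4).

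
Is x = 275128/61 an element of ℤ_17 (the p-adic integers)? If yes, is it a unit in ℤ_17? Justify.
x ∈ ℤ_17 but not a unit; v_17(x) = 3 > 0

ℤ_17 = {x ∈ ℚ_17 : v_17(x) ≥ 0} and ℤ_17^× = {x ∈ ℤ_17 : v_17(x) = 0}. Here v_17(275128/61) = v_17(num) − v_17(den) = 3; compare against these criteria.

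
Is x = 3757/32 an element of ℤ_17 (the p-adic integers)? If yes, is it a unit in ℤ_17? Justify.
x ∈ ℤ_17 but not a unit; v_17(x) = 2 > 0

ℤ_17 = {x ∈ ℚ_17 : v_17(x) ≥ 0} and ℤ_17^× = {x ∈ ℤ_17 : v_17(x) = 0}. Here v_17(3757/32) = v_17(num) − v_17(den) = 2; compare against these criteria.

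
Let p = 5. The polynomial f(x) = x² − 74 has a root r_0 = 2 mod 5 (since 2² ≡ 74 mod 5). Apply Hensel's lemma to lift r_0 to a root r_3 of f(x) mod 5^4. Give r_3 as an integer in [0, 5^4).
r_3 = 232 (mod 625)

Hensel's recurrence: r_{i+1} = r_i − f(r_i)·(f′(r_i))^{-1} mod 5^{i+2}, with f′(x) = 2x. Iterate:
  r_0 = 2 (mod 5)
  r_1 = 7 (mod 25)
  r_2 = 107 (mod 125)
  r_3 = 232 (mod 625)
Final: r_3 = 232, and one checks f(r_3) ≡ 0 mod 5^4.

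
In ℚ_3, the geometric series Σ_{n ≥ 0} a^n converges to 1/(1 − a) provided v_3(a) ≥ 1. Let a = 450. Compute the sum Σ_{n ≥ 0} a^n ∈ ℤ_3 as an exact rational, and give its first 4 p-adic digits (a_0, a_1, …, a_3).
Σ a^n = 1/(1 − a) = -1/449;  first 4 digits = (1, 0, 2, 1)

v_3(a) = 2 ≥ 1, so the series converges in ℤ_3 to 1/(1 − a) = 1/(1 − 450) = -1/449. Expand this rational in ℤ_3: compute digits iteratively via d_i = x_i mod 3, x_{i+1} = (x_i − d_i)/3. The first 4 digits are (1, 0, 2, 1).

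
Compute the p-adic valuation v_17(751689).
v_17(751689) = 4

v_17(n) is the largest exponent k such that 17^k divides n. Factor out: 751689 = 17^4 · 9. (Sign doesn't affect v_p.) So v_17(751689) = 4.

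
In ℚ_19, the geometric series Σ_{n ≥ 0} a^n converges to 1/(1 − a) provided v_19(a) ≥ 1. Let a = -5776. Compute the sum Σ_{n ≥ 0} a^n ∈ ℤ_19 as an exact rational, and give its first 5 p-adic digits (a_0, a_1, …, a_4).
Σ a^n = 1/(1 − a) = 1/5777;  first 5 digits = (1, 0, 3, 18, 8)

v_19(a) = 2 ≥ 1, so the series converges in ℤ_19 to 1/(1 − a) = 1/(1 − (-5776)) = 1/5777. Expand this rational in ℤ_19: compute digits iteratively via d_i = x_i mod 19, x_{i+1} = (x_i − d_i)/19. The first 5 digits are (1, 0, 3, 18, 8).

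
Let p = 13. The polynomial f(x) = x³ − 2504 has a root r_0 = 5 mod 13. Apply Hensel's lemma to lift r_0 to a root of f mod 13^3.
r_2 = 902 (mod 2197)

Hensel: r_{i+1} = r_i − f(r_i)/f′(r_i) mod 13^{i+2}, where f′(x) = 3x². Iterate:
  r_0 = 5 (mod 13)
  r_1 = 57 (mod 169)
  r_2 = 902 (mod 2197)
Final: r = 902 with f(r) ≡ 0 mod 13^3.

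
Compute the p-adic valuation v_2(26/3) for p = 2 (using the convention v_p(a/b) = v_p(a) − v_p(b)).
v_2(26/3) = 1

Factor powers of 2 from the numerator and denominator of the reduced fraction: 26 = 2^1 · 13 and 3 = 2^0 · 3. Apply v_p(a/b) = v_p(a) − v_p(b): v_2(26/3) = 1 − 0 = 1.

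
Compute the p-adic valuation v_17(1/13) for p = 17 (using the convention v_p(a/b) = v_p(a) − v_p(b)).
v_17(1/13) = 0

Factor powers of 17 from the numerator and denominator of the reduced fraction: 1 = 17^0 · 1 and 13 = 17^0 · 13. Apply v_p(a/b) = v_p(a) − v_p(b): v_17(1/13) = 0 − 0 = 0.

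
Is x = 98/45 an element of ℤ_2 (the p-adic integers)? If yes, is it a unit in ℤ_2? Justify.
x ∈ ℤ_2 but not a unit; v_2(x) = 1 > 0

ℤ_2 = {x ∈ ℚ_2 : v_2(x) ≥ 0} and ℤ_2^× = {x ∈ ℤ_2 : v_2(x) = 0}. Here v_2(98/45) = v_2(num) − v_2(den) = 1; compare against these criteria.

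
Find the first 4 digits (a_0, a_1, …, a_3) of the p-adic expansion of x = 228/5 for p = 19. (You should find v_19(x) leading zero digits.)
(a_0, …, a_3) = (0, 10, 11, 7)

v_19(228/5) = 1, so a_0 = ... = a_0 = 0. Factor out: x = 19^1 · u with u = 12/5 a unit in ℤ_19. Expand u iteratively via a_{v+i} = u_i mod 19, u_{i+1} = (u_i − a_{v+i})/19:
  u_0 = 12/5;  a_1 = 10;  u_1 = (u_0 − 10)/19 = -2/5
  u_1 = -2/5;  a_2 = 11;  u_2 = (u_1 − 11)/19 = -3/5
  u_2 = -3/5;  a_3 = 7;  u_3 = (u_2 − 7)/19 = -2/5
Digits: (0, 10, 11, 7).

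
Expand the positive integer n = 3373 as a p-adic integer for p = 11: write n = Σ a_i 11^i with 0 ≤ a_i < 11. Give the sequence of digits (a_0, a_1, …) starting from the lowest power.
(a_0, a_1, …) = (7, 9, 5, 2)

Repeated division by 11 gives the digits low-to-high: 3373 = 7 + 9·11^1 + 5·11^2 + 2·11^3. Digit sequence: (7, 9, 5, 2).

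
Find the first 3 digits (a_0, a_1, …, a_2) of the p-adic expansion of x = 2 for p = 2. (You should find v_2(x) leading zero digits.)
(a_0, …, a_2) = (0, 1, 0)

v_2(2) = 1, so a_0 = ... = a_0 = 0. Factor out: x = 2^1 · u with u = 1 a unit in ℤ_2. Expand u iteratively via a_{v+i} = u_i mod 2, u_{i+1} = (u_i − a_{v+i})/2:
  u_0 = 1;  a_1 = 1;  u_1 = (u_0 − 1)/2 = 0
  u_1 = 0;  a_2 = 0;  u_2 = (u_1 − 0)/2 = 0
Digits: (0, 1, 0).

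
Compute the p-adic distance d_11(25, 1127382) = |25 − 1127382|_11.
d_11(25, 1127382) = 1/161051

Step 1 — x − y = 25 − 1127382 = -1127357. Step 2 — v_11(-1127357) = 5 (factor: -1127357 = −(11^5 · 7); the sign does not affect v_p). Step 3 — |x − y|_11 = 11^{-5} = 1/161051.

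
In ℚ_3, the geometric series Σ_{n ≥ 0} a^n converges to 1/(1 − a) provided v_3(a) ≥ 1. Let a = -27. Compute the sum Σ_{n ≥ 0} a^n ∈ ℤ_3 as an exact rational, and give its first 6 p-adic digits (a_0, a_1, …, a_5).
Σ a^n = 1/(1 − a) = 1/28;  first 6 digits = (1, 0, 0, 2, 2, 2)

v_3(a) = 3 ≥ 1, so the series converges in ℤ_3 to 1/(1 − a) = 1/(1 − (-27)) = 1/28. Expand this rational in ℤ_3: compute digits iteratively via d_i = x_i mod 3, x_{i+1} = (x_i − d_i)/3. The first 6 digits are (1, 0, 0, 2, 2, 2).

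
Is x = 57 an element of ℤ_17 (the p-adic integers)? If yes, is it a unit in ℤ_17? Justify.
x ∈ ℤ_17^× (unit); v_17(x) = 0

ℤ_17 = {x ∈ ℚ_17 : v_17(x) ≥ 0} and ℤ_17^× = {x ∈ ℤ_17 : v_17(x) = 0}. Here v_17(57) = v_17(num) − v_17(den) = 0; compare against these criteria.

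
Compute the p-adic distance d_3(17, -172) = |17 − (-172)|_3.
d_3(17, -172) = 1/27

Step 1 — x − y = 17 − (-172) = 189. Step 2 — v_3(189) = 3 (factor: 189 = (3^3 · 7); the sign does not affect v_p). Step 3 — |x − y|_3 = 3^{-3} = 1/27.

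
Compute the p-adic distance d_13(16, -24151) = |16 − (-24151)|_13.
d_13(16, -24151) = 1/2197

Step 1 — x − y = 16 − (-24151) = 24167. Step 2 — v_13(24167) = 3 (factor: 24167 = (13^3 · 11); the sign does not affect v_p). Step 3 — |x − y|_13 = 13^{-3} = 1/2197.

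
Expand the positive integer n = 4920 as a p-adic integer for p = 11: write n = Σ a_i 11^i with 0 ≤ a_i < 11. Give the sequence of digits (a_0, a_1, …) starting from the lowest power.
(a_0, a_1, …) = (3, 7, 7, 3)

Repeated division by 11 gives the digits low-to-high: 4920 = 3 + 7·11^1 + 7·11^2 + 3·11^3. Digit sequence: (3, 7, 7, 3).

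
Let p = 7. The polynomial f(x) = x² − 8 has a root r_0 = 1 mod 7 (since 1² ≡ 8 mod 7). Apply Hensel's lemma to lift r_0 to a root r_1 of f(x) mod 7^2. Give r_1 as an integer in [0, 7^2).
r_1 = 29 (mod 49)

Hensel's recurrence: r_{i+1} = r_i − f(r_i)·(f′(r_i))^{-1} mod 7^{i+2}, with f′(x) = 2x. Iterate:
  r_0 = 1 (mod 7)
  r_1 = 29 (mod 49)
Final: r_1 = 29, and one checks f(r_1) ≡ 0 mod 7^2.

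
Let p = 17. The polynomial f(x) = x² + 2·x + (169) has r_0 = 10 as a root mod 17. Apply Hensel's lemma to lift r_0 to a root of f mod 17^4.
r_3 = 56943 (mod 83521)

Hensel: r_{i+1} = r_i − f(r_i)·(f′(r_i))^{-1} mod 17^{i+2}, f′(x) = 2x + 2. Iterate:
  r_0 = 10 (mod 17)
  r_1 = 10 (mod 289)
  r_2 = 2900 (mod 4913)
  r_3 = 56943 (mod 83521)
Final: r = 56943 satisfies f(r) ≡ 0 mod 17^4.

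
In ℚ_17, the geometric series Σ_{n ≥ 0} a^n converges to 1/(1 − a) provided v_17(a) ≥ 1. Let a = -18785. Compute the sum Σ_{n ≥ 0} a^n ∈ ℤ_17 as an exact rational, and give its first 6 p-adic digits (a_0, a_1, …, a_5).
Σ a^n = 1/(1 − a) = 1/18786;  first 6 digits = (1, 0, 3, 13, 8, 10)

v_17(a) = 2 ≥ 1, so the series converges in ℤ_17 to 1/(1 − a) = 1/(1 − (-18785)) = 1/18786. Expand this rational in ℤ_17: compute digits iteratively via d_i = x_i mod 17, x_{i+1} = (x_i − d_i)/17. The first 6 digits are (1, 0, 3, 13, 8, 10).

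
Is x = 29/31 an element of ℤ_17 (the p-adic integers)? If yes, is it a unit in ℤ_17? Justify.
x ∈ ℤ_17^× (unit); v_17(x) = 0

ℤ_17 = {x ∈ ℚ_17 : v_17(x) ≥ 0} and ℤ_17^× = {x ∈ ℤ_17 : v_17(x) = 0}. Here v_17(29/31) = v_17(num) − v_17(den) = 0; compare against these criteria.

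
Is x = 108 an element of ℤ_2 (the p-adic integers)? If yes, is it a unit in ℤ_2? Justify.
x ∈ ℤ_2 but not a unit; v_2(x) = 2 > 0

ℤ_2 = {x ∈ ℚ_2 : v_2(x) ≥ 0} and ℤ_2^× = {x ∈ ℤ_2 : v_2(x) = 0}. Here v_2(108) = v_2(num) − v_2(den) = 2; compare against these criteria.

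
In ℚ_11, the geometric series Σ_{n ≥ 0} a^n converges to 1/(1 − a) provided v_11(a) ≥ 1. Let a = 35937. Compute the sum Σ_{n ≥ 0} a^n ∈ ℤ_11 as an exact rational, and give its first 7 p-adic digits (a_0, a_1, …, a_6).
Σ a^n = 1/(1 − a) = -1/35936;  first 7 digits = (1, 0, 0, 5, 2, 0, 3)

v_11(a) = 3 ≥ 1, so the series converges in ℤ_11 to 1/(1 − a) = 1/(1 − 35937) = -1/35936. Expand this rational in ℤ_11: compute digits iteratively via d_i = x_i mod 11, x_{i+1} = (x_i − d_i)/11. The first 7 digits are (1, 0, 0, 5, 2, 0, 3).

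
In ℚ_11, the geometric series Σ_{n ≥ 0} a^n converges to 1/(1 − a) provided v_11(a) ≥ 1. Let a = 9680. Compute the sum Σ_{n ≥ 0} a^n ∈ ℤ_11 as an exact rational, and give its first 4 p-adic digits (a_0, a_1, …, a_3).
Σ a^n = 1/(1 − a) = -1/9679;  first 4 digits = (1, 0, 3, 7)

v_11(a) = 2 ≥ 1, so the series converges in ℤ_11 to 1/(1 − a) = 1/(1 − 9680) = -1/9679. Expand this rational in ℤ_11: compute digits iteratively via d_i = x_i mod 11, x_{i+1} = (x_i − d_i)/11. The first 4 digits are (1, 0, 3, 7).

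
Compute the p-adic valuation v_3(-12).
v_3(-12) = 1

v_3(n) is the largest exponent k such that 3^k divides n. Factor out: -12 = -3^1 · 4. (Sign doesn't affect v_p.) So v_3(-12) = 1.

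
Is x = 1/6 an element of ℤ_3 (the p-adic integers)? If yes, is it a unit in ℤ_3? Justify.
x ∉ ℤ_3 (v_3(x) = -1 < 0)

ℤ_3 = {x ∈ ℚ_3 : v_3(x) ≥ 0} and ℤ_3^× = {x ∈ ℤ_3 : v_3(x) = 0}. Here v_3(1/6) = v_3(num) − v_3(den) = -1; compare against these criteria.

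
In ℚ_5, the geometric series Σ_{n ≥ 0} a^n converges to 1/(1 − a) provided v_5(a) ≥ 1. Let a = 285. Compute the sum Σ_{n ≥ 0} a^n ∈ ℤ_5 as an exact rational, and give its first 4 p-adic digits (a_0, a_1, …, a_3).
Σ a^n = 1/(1 − a) = -1/284;  first 4 digits = (1, 2, 0, 0)

v_5(a) = 1 ≥ 1, so the series converges in ℤ_5 to 1/(1 − a) = 1/(1 − 285) = -1/284. Expand this rational in ℤ_5: compute digits iteratively via d_i = x_i mod 5, x_{i+1} = (x_i − d_i)/5. The first 4 digits are (1, 2, 0, 0).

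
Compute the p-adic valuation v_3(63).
v_3(63) = 2

v_3(n) is the largest exponent k such that 3^k divides n. Factor out: 63 = 3^2 · 7. (Sign doesn't affect v_p.) So v_3(63) = 2.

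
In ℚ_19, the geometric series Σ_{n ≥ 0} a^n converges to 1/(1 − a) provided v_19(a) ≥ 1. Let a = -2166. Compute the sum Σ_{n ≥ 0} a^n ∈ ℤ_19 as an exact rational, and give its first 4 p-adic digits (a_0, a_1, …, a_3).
Σ a^n = 1/(1 − a) = 1/2167;  first 4 digits = (1, 0, 13, 18)

v_19(a) = 2 ≥ 1, so the series converges in ℤ_19 to 1/(1 − a) = 1/(1 − (-2166)) = 1/2167. Expand this rational in ℤ_19: compute digits iteratively via d_i = x_i mod 19, x_{i+1} = (x_i − d_i)/19. The first 4 digits are (1, 0, 13, 18).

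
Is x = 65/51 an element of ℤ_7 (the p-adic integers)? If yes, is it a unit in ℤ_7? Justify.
x ∈ ℤ_7^× (unit); v_7(x) = 0

ℤ_7 = {x ∈ ℚ_7 : v_7(x) ≥ 0} and ℤ_7^× = {x ∈ ℤ_7 : v_7(x) = 0}. Here v_7(65/51) = v_7(num) − v_7(den) = 0; compare against these criteria.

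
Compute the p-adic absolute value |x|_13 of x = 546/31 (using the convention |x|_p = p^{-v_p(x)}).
|546/31|_13 = 1/13

Step 1 — compute v_13(x) by factoring powers of 13 out of the numerator and denominator: v_13(546/31) = 1. Step 2 — apply |x|_p = p^{-v_p(x)} = 13^{-1} = 1/13.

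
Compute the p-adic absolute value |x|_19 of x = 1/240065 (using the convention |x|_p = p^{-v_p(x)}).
|1/240065|_19 = 6859

Step 1 — compute v_19(x) by factoring powers of 19 out of the numerator and denominator: v_19(1/240065) = -3. Step 2 — apply |x|_p = p^{-v_p(x)} = 19^{3} = 6859.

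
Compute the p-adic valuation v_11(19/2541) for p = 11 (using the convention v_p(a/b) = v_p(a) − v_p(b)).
v_11(19/2541) = -2

Factor powers of 11 from the numerator and denominator of the reduced fraction: 19 = 11^0 · 19 and 2541 = 11^2 · 21. Apply v_p(a/b) = v_p(a) − v_p(b): v_11(19/2541) = 0 − 2 = -2.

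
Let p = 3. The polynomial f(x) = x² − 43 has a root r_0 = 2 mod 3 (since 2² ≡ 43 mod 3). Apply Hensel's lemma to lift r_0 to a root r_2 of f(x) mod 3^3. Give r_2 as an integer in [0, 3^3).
r_2 = 23 (mod 27)

Hensel's recurrence: r_{i+1} = r_i − f(r_i)·(f′(r_i))^{-1} mod 3^{i+2}, with f′(x) = 2x. Iterate:
  r_0 = 2 (mod 3)
  r_1 = 5 (mod 9)
  r_2 = 23 (mod 27)
Final: r_2 = 23, and one checks f(r_2) ≡ 0 mod 3^3.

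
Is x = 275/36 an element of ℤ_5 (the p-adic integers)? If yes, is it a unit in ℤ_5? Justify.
x ∈ ℤ_5 but not a unit; v_5(x) = 2 > 0

ℤ_5 = {x ∈ ℚ_5 : v_5(x) ≥ 0} and ℤ_5^× = {x ∈ ℤ_5 : v_5(x) = 0}. Here v_5(275/36) = v_5(num) − v_5(den) = 2; compare against these criteria.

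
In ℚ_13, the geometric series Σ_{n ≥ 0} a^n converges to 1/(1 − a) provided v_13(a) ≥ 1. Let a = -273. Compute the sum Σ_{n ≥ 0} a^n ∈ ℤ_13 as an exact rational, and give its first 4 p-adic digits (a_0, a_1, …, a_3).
Σ a^n = 1/(1 − a) = 1/274;  first 4 digits = (1, 5, 10, 2)

v_13(a) = 1 ≥ 1, so the series converges in ℤ_13 to 1/(1 − a) = 1/(1 − (-273)) = 1/274. Expand this rational in ℤ_13: compute digits iteratively via d_i = x_i mod 13, x_{i+1} = (x_i − d_i)/13. The first 4 digits are (1, 5, 10, 2).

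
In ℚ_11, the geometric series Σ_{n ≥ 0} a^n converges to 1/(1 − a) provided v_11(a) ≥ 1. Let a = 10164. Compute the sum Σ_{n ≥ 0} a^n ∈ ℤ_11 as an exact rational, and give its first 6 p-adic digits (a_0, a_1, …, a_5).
Σ a^n = 1/(1 − a) = -1/10163;  first 6 digits = (1, 0, 7, 7, 5, 3)

v_11(a) = 2 ≥ 1, so the series converges in ℤ_11 to 1/(1 − a) = 1/(1 − 10164) = -1/10163. Expand this rational in ℤ_11: compute digits iteratively via d_i = x_i mod 11, x_{i+1} = (x_i − d_i)/11. The first 6 digits are (1, 0, 7, 7, 5, 3).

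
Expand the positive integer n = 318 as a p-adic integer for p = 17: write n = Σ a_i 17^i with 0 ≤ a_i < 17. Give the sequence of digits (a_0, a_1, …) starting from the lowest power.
(a_0, a_1, …) = (12, 1, 1)

Repeated division by 17 gives the digits low-to-high: 318 = 12 + 1·17^1 + 1·17^2. Digit sequence: (12, 1, 1).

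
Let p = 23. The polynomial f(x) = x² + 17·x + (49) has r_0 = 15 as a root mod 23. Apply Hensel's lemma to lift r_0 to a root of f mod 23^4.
r_3 = 23820 (mod 279841)

Hensel: r_{i+1} = r_i − f(r_i)·(f′(r_i))^{-1} mod 23^{i+2}, f′(x) = 2x + 17. Iterate:
  r_0 = 15 (mod 23)
  r_1 = 15 (mod 529)
  r_2 = 11653 (mod 12167)
  r_3 = 23820 (mod 279841)
Final: r = 23820 satisfies f(r) ≡ 0 mod 23^4.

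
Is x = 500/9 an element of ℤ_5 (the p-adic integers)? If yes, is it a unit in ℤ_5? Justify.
x ∈ ℤ_5 but not a unit; v_5(x) = 3 > 0

ℤ_5 = {x ∈ ℚ_5 : v_5(x) ≥ 0} and ℤ_5^× = {x ∈ ℤ_5 : v_5(x) = 0}. Here v_5(500/9) = v_5(num) − v_5(den) = 3; compare against these criteria.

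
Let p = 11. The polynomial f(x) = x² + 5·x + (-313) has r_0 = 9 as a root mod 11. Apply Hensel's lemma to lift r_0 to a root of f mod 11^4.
r_3 = 6367 (mod 14641)

Hensel: r_{i+1} = r_i − f(r_i)·(f′(r_i))^{-1} mod 11^{i+2}, f′(x) = 2x + 5. Iterate:
  r_0 = 9 (mod 11)
  r_1 = 75 (mod 121)
  r_2 = 1043 (mod 1331)
  r_3 = 6367 (mod 14641)
Final: r = 6367 satisfies f(r) ≡ 0 mod 11^4.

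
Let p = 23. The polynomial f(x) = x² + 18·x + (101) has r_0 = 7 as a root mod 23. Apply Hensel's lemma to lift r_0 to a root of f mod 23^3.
r_2 = 11967 (mod 12167)

Hensel: r_{i+1} = r_i − f(r_i)·(f′(r_i))^{-1} mod 23^{i+2}, f′(x) = 2x + 18. Iterate:
  r_0 = 7 (mod 23)
  r_1 = 329 (mod 529)
  r_2 = 11967 (mod 12167)
Final: r = 11967 satisfies f(r) ≡ 0 mod 23^3.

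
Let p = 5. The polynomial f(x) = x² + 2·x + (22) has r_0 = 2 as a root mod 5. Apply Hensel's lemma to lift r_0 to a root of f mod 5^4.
r_3 = 472 (mod 625)

Hensel: r_{i+1} = r_i − f(r_i)·(f′(r_i))^{-1} mod 5^{i+2}, f′(x) = 2x + 2. Iterate:
  r_0 = 2 (mod 5)
  r_1 = 22 (mod 25)
  r_2 = 97 (mod 125)
  r_3 = 472 (mod 625)
Final: r = 472 satisfies f(r) ≡ 0 mod 5^4.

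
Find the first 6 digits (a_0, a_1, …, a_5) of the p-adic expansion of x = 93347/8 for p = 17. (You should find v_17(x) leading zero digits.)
(a_0, …, a_5) = (0, 0, 0, 13, 10, 10)

v_17(93347/8) = 3, so a_0 = ... = a_2 = 0. Factor out: x = 17^3 · u with u = 19/8 a unit in ℤ_17. Expand u iteratively via a_{v+i} = u_i mod 17, u_{i+1} = (u_i − a_{v+i})/17:
  u_0 = 19/8;  a_3 = 13;  u_1 = (u_0 − 13)/17 = -5/8
  u_1 = -5/8;  a_4 = 10;  u_2 = (u_1 − 10)/17 = -5/8
  u_2 = -5/8;  a_5 = 10;  u_3 = (u_2 − 10)/17 = -5/8
Digits: (0, 0, 0, 13, 10, 10).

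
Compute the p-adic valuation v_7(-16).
v_7(-16) = 0

v_7(n) is the largest exponent k such that 7^k divides n. Factor out: -16 = -7^0 · 16. (Sign doesn't affect v_p.) So v_7(-16) = 0.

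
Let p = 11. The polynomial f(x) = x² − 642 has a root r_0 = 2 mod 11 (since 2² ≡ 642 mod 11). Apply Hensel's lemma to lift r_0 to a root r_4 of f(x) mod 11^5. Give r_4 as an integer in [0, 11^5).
r_4 = 117834 (mod 161051)

Hensel's recurrence: r_{i+1} = r_i − f(r_i)·(f′(r_i))^{-1} mod 11^{i+2}, with f′(x) = 2x. Iterate:
  r_0 = 2 (mod 11)
  r_1 = 101 (mod 121)
  r_2 = 706 (mod 1331)
  r_3 = 706 (mod 14641)
  r_4 = 117834 (mod 161051)
Final: r_4 = 117834, and one checks f(r_4) ≡ 0 mod 11^5.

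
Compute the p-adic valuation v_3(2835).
v_3(2835) = 4

v_3(n) is the largest exponent k such that 3^k divides n. Factor out: 2835 = 3^4 · 35. (Sign doesn't affect v_p.) So v_3(2835) = 4.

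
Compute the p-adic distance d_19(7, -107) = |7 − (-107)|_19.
d_19(7, -107) = 1/19

Step 1 — x − y = 7 − (-107) = 114. Step 2 — v_19(114) = 1 (factor: 114 = (19^1 · 6); the sign does not affect v_p). Step 3 — |x − y|_19 = 19^{-1} = 1/19.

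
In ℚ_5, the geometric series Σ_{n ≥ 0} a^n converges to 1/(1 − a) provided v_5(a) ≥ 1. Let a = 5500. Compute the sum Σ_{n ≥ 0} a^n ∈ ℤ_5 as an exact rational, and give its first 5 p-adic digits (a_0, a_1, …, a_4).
Σ a^n = 1/(1 − a) = -1/5499;  first 5 digits = (1, 0, 0, 4, 3)

v_5(a) = 3 ≥ 1, so the series converges in ℤ_5 to 1/(1 − a) = 1/(1 − 5500) = -1/5499. Expand this rational in ℤ_5: compute digits iteratively via d_i = x_i mod 5, x_{i+1} = (x_i − d_i)/5. The first 5 digits are (1, 0, 0, 4, 3).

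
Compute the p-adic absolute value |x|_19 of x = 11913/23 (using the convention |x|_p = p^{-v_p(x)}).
|11913/23|_19 = 1/361

Step 1 — compute v_19(x) by factoring powers of 19 out of the numerator and denominator: v_19(11913/23) = 2. Step 2 — apply |x|_p = p^{-v_p(x)} = 19^{-2} = 1/361.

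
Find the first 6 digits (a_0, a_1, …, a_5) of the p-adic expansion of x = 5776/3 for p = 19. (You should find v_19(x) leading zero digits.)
(a_0, …, a_5) = (0, 0, 18, 12, 12, 12)

v_19(5776/3) = 2, so a_0 = ... = a_1 = 0. Factor out: x = 19^2 · u with u = 16/3 a unit in ℤ_19. Expand u iteratively via a_{v+i} = u_i mod 19, u_{i+1} = (u_i − a_{v+i})/19:
  u_0 = 16/3;  a_2 = 18;  u_1 = (u_0 − 18)/19 = -2/3
  u_1 = -2/3;  a_3 = 12;  u_2 = (u_1 − 12)/19 = -2/3
  u_2 = -2/3;  a_4 = 12;  u_3 = (u_2 − 12)/19 = -2/3
  u_3 = -2/3;  a_5 = 12;  u_4 = (u_3 − 12)/19 = -2/3
Digits: (0, 0, 18, 12, 12, 12).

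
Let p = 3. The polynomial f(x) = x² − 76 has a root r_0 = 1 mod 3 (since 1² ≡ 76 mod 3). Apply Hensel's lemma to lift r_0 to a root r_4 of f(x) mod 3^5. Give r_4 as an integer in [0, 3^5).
r_4 = 61 (mod 243)

Hensel's recurrence: r_{i+1} = r_i − f(r_i)·(f′(r_i))^{-1} mod 3^{i+2}, with f′(x) = 2x. Iterate:
  r_0 = 1 (mod 3)
  r_1 = 7 (mod 9)
  r_2 = 7 (mod 27)
  r_3 = 61 (mod 81)
  r_4 = 61 (mod 243)
Final: r_4 = 61, and one checks f(r_4) ≡ 0 mod 3^5.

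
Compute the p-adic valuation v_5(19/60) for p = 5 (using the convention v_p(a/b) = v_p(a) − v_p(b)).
v_5(19/60) = -1

Factor powers of 5 from the numerator and denominator of the reduced fraction: 19 = 5^0 · 19 and 60 = 5^1 · 12. Apply v_p(a/b) = v_p(a) − v_p(b): v_5(19/60) = 0 − 1 = -1.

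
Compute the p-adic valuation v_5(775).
v_5(775) = 2

v_5(n) is the largest exponent k such that 5^k divides n. Factor out: 775 = 5^2 · 31. (Sign doesn't affect v_p.) So v_5(775) = 2.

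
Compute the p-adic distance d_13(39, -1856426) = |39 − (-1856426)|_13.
d_13(39, -1856426) = 1/371293

Step 1 — x − y = 39 − (-1856426) = 1856465. Step 2 — v_13(1856465) = 5 (factor: 1856465 = (13^5 · 5); the sign does not affect v_p). Step 3 — |x − y|_13 = 13^{-5} = 1/371293.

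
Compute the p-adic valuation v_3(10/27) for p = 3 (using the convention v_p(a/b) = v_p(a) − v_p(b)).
v_3(10/27) = -3

Factor powers of 3 from the numerator and denominator of the reduced fraction: 10 = 3^0 · 10 and 27 = 3^3 · 1. Apply v_p(a/b) = v_p(a) − v_p(b): v_3(10/27) = 0 − 3 = -3.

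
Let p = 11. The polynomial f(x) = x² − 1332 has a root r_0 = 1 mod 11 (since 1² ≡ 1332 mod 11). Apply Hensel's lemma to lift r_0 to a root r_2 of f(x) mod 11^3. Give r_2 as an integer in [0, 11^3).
r_2 = 1 (mod 1331)

Hensel's recurrence: r_{i+1} = r_i − f(r_i)·(f′(r_i))^{-1} mod 11^{i+2}, with f′(x) = 2x. Iterate:
  r_0 = 1 (mod 11)
  r_1 = 1 (mod 121)
  r_2 = 1 (mod 1331)
Final: r_2 = 1, and one checks f(r_2) ≡ 0 mod 11^3.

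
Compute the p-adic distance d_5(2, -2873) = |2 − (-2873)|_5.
d_5(2, -2873) = 1/125

Step 1 — x − y = 2 − (-2873) = 2875. Step 2 — v_5(2875) = 3 (factor: 2875 = (5^3 · 23); the sign does not affect v_p). Step 3 — |x − y|_5 = 5^{-3} = 1/125.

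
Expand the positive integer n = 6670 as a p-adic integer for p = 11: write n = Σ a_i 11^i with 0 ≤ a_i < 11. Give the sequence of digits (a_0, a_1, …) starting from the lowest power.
(a_0, a_1, …) = (4, 1, 0, 5)

Repeated division by 11 gives the digits low-to-high: 6670 = 4 + 1·11^1 + 5·11^3. Digit sequence: (4, 1, 0, 5).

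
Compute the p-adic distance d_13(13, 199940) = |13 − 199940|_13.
d_13(13, 199940) = 1/28561

Step 1 — x − y = 13 − 199940 = -199927. Step 2 — v_13(-199927) = 4 (factor: -199927 = −(13^4 · 7); the sign does not affect v_p). Step 3 — |x − y|_13 = 13^{-4} = 1/28561.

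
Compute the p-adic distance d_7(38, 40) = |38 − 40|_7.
d_7(38, 40) = 1

Step 1 — x − y = 38 − 40 = -2. Step 2 — v_7(-2) = 0 (factor: -2 = −(7^0 · 2); the sign does not affect v_p). Step 3 — |x − y|_7 = 7^{0} = 1.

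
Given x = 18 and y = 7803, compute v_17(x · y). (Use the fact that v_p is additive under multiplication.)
v_17(140454) = 2

v_p(x) = 0 (factor: 18 = 17^0 · 18); v_p(y) = 2 (factor: 7803 = 17^2 · 27). Additivity: v_p(xy) = v_p(x) + v_p(y) = 0 + 2 = 2. (Direct check: xy = 140454 = 17^2 · (486).)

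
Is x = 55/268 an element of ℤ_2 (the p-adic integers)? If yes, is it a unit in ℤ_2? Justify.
x ∉ ℤ_2 (v_2(x) = -2 < 0)

ℤ_2 = {x ∈ ℚ_2 : v_2(x) ≥ 0} and ℤ_2^× = {x ∈ ℤ_2 : v_2(x) = 0}. Here v_2(55/268) = v_2(num) − v_2(den) = -2; compare against these criteria.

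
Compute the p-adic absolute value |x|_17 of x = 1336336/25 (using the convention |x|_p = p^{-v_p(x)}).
|1336336/25|_17 = 1/83521

Step 1 — compute v_17(x) by factoring powers of 17 out of the numerator and denominator: v_17(1336336/25) = 4. Step 2 — apply |x|_p = p^{-v_p(x)} = 17^{-4} = 1/83521.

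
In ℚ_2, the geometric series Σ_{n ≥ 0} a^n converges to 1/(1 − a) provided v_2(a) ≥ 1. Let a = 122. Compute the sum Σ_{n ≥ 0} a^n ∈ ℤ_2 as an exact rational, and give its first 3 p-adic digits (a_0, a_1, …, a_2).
Σ a^n = 1/(1 − a) = -1/121;  first 3 digits = (1, 1, 1)

v_2(a) = 1 ≥ 1, so the series converges in ℤ_2 to 1/(1 − a) = 1/(1 − 122) = -1/121. Expand this rational in ℤ_2: compute digits iteratively via d_i = x_i mod 2, x_{i+1} = (x_i − d_i)/2. The first 3 digits are (1, 1, 1).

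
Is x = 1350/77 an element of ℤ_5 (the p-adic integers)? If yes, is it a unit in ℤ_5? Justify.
x ∈ ℤ_5 but not a unit; v_5(x) = 2 > 0

ℤ_5 = {x ∈ ℚ_5 : v_5(x) ≥ 0} and ℤ_5^× = {x ∈ ℤ_5 : v_5(x) = 0}. Here v_5(1350/77) = v_5(num) − v_5(den) = 2; compare against these criteria.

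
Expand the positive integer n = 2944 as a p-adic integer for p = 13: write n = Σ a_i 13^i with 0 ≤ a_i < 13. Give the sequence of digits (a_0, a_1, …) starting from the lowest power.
(a_0, a_1, …) = (6, 5, 4, 1)

Repeated division by 13 gives the digits low-to-high: 2944 = 6 + 5·13^1 + 4·13^2 + 1·13^3. Digit sequence: (6, 5, 4, 1).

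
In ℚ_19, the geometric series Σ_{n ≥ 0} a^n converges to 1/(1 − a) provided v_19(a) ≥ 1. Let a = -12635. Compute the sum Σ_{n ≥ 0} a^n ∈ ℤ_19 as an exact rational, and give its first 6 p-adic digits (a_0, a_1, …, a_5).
Σ a^n = 1/(1 − a) = 1/12636;  first 6 digits = (1, 0, 3, 17, 8, 7)

v_19(a) = 2 ≥ 1, so the series converges in ℤ_19 to 1/(1 − a) = 1/(1 − (-12635)) = 1/12636. Expand this rational in ℤ_19: compute digits iteratively via d_i = x_i mod 19, x_{i+1} = (x_i − d_i)/19. The first 6 digits are (1, 0, 3, 17, 8, 7).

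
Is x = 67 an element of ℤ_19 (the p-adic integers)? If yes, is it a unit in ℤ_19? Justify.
x ∈ ℤ_19^× (unit); v_19(x) = 0

ℤ_19 = {x ∈ ℚ_19 : v_19(x) ≥ 0} and ℤ_19^× = {x ∈ ℤ_19 : v_19(x) = 0}. Here v_19(67) = v_19(num) − v_19(den) = 0; compare against these criteria.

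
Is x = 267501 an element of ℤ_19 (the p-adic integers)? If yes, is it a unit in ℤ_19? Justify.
x ∈ ℤ_19 but not a unit; v_19(x) = 3 > 0

ℤ_19 = {x ∈ ℚ_19 : v_19(x) ≥ 0} and ℤ_19^× = {x ∈ ℤ_19 : v_19(x) = 0}. Here v_19(267501) = v_19(num) − v_19(den) = 3; compare against these criteria.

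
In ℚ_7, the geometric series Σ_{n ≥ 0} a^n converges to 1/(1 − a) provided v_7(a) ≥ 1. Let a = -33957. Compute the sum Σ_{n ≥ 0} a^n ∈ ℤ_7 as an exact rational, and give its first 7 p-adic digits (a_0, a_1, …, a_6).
Σ a^n = 1/(1 − a) = 1/33958;  first 7 digits = (1, 0, 0, 6, 6, 4, 0)

v_7(a) = 3 ≥ 1, so the series converges in ℤ_7 to 1/(1 − a) = 1/(1 − (-33957)) = 1/33958. Expand this rational in ℤ_7: compute digits iteratively via d_i = x_i mod 7, x_{i+1} = (x_i − d_i)/7. The first 7 digits are (1, 0, 0, 6, 6, 4, 0).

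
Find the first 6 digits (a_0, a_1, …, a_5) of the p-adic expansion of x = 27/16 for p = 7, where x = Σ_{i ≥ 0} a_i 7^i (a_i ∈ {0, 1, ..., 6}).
(a_0, …, a_5) = (3, 2, 1, 2, 1, 2)

v_7(27/16) = 0 (numerator and denominator both coprime to 7), so x ∈ ℤ_7^×. Compute digits iteratively via a_i = x_i mod 7, x_{i+1} = (x_i − a_i)/7, with x_0 = x:
  x_0 = 27/16;  a_0 = 3;  x_1 = (x_0 − 3)/7 = -3/16
  x_1 = -3/16;  a_1 = 2;  x_2 = (x_1 − 2)/7 = -5/16
  x_2 = -5/16;  a_2 = 1;  x_3 = (x_2 − 1)/7 = -3/16
  x_3 = -3/16;  a_3 = 2;  x_4 = (x_3 − 2)/7 = -5/16
  x_4 = -5/16;  a_4 = 1;  x_5 = (x_4 − 1)/7 = -3/16
  x_5 = -3/16;  a_5 = 2;  x_6 = (x_5 − 2)/7 = -5/16
Digits: (3, 2, 1, 2, 1, 2).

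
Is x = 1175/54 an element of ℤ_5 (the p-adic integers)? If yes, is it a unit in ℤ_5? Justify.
x ∈ ℤ_5 but not a unit; v_5(x) = 2 > 0

ℤ_5 = {x ∈ ℚ_5 : v_5(x) ≥ 0} and ℤ_5^× = {x ∈ ℤ_5 : v_5(x) = 0}. Here v_5(1175/54) = v_5(num) − v_5(den) = 2; compare against these criteria.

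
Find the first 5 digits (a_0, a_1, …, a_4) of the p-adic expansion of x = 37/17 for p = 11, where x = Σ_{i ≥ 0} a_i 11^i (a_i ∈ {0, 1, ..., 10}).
(a_0, …, a_4) = (8, 4, 8, 7, 9)

v_11(37/17) = 0 (numerator and denominator both coprime to 11), so x ∈ ℤ_11^×. Compute digits iteratively via a_i = x_i mod 11, x_{i+1} = (x_i − a_i)/11, with x_0 = x:
  x_0 = 37/17;  a_0 = 8;  x_1 = (x_0 − 8)/11 = -9/17
  x_1 = -9/17;  a_1 = 4;  x_2 = (x_1 − 4)/11 = -7/17
  x_2 = -7/17;  a_2 = 8;  x_3 = (x_2 − 8)/11 = -13/17
  x_3 = -13/17;  a_3 = 7;  x_4 = (x_3 − 7)/11 = -12/17
  x_4 = -12/17;  a_4 = 9;  x_5 = (x_4 − 9)/11 = -15/17
Digits: (8, 4, 8, 7, 9).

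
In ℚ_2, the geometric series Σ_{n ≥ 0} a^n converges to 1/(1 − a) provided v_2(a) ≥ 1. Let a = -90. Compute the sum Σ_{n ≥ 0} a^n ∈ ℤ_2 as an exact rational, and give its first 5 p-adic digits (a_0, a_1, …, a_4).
Σ a^n = 1/(1 − a) = 1/91;  first 5 digits = (1, 1, 0, 0, 1)

v_2(a) = 1 ≥ 1, so the series converges in ℤ_2 to 1/(1 − a) = 1/(1 − (-90)) = 1/91. Expand this rational in ℤ_2: compute digits iteratively via d_i = x_i mod 2, x_{i+1} = (x_i − d_i)/2. The first 5 digits are (1, 1, 0, 0, 1).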